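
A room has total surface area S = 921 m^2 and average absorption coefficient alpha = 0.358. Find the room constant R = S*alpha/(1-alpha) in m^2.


R = 921 * 0.358 / (1 - 0.358) = 513.58 m^2


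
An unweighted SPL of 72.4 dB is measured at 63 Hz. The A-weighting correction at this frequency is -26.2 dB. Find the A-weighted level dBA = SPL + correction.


A-weighting table: 63 Hz -> -26.2 dB correction
SPL_A = SPL + correction = 72.4 + (-26.2) = 46.2 dBA


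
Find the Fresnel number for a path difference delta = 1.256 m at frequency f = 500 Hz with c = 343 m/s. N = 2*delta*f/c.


N = 2*delta*f/c = 2*delta/lambda, where lambda = c/f
lambda = 343 / 500 = 0.686 m
N = 2 * 1.256 / 0.686 = 3.6618


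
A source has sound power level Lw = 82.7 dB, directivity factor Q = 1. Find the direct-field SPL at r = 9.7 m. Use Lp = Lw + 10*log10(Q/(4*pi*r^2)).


4*pi*r^2 = 4*pi*9.7^2 = 1182.37 m^2
Q / (4*pi*r^2) = 1 / 1182.37 = 0.000845759
Lp = 82.7 + 10*log10(0.000845759) = 51.972 dB


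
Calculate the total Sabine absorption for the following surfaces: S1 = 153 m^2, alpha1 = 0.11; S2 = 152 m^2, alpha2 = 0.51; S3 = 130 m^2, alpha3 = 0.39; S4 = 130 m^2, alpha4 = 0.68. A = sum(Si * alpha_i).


153 * 0.11 = 16.83
152 * 0.51 = 77.52
130 * 0.39 = 50.7
130 * 0.68 = 88.4
A_total = 16.83 + 77.52 + 50.7 + 88.4 = 233.45 m^2


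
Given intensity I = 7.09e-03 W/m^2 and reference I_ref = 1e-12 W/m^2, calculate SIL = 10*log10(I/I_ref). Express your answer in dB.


I / I_ref = 7.09e-03 / 1e-12 = 7.09e+09
SIL = 10 * log10(7.09e+09) = 98.506 dB


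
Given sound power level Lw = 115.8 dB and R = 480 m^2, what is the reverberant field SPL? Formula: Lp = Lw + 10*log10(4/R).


4/R = 4/480 = 0.00833333
Lp = 115.8 + 10*log10(0.00833333) = 95.008 dB


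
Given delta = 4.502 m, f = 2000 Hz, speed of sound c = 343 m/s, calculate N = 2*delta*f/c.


N = 2*delta*f/c = 2*delta/lambda, where lambda = c/f
lambda = 343 / 2000 = 0.1715 m
N = 2 * 4.502 / 0.1715 = 52.501


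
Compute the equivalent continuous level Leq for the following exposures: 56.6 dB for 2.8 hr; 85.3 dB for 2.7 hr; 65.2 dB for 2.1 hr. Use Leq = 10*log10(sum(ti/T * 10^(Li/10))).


T_total = 2.8 + 2.7 + 2.1 = 7.6 hr
(2.8/7.6) * 10^(56.6/10) = 168401
(2.7/7.6) * 10^(85.3/10) = 1.20379e+08
(2.1/7.6) * 10^(65.2/10) = 914968
Sum = 168401 + 1.20379e+08 + 914968 = 1.21462e+08
Leq = 10*log10(1.21462e+08) = 80.844 dB


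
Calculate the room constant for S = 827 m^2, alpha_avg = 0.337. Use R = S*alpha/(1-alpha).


R = 827 * 0.337 / (1 - 0.337) = 420.36 m^2


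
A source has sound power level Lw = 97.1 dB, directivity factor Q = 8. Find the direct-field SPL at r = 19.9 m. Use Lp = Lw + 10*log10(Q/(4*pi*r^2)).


4*pi*r^2 = 4*pi*19.9^2 = 4976.41 m^2
Q / (4*pi*r^2) = 8 / 4976.41 = 0.00160758
Lp = 97.1 + 10*log10(0.00160758) = 69.162 dB


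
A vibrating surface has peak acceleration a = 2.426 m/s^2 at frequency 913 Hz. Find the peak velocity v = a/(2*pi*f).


omega = 2*pi*f = 2*pi*913 = 5736.55 rad/s
v = a / omega = 2.426 / 5736.55 = 0.0004229 m/s


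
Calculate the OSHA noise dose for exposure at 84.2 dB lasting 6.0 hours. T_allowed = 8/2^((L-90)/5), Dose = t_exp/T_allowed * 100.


T_allowed = 8 / 2^((84.2 - 90)/5) = 17.8766 hr
Dose = 6.0 / 17.8766 * 100 = 33.563 %


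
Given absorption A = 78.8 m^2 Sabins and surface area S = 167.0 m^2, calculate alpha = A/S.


Absorption coefficient = absorbed power / incident power
alpha = A / S = 78.8 / 167.0 = 0.47186


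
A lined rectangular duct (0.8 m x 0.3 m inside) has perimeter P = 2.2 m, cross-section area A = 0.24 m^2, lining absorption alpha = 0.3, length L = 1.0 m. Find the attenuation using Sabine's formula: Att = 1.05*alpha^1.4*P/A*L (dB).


alpha^1.4 = 0.3^1.4 = 0.18534
Attenuation rate = 1.05 * alpha^1.4 * P / A
= 1.05 * 0.18534 * 2.2 / 0.24 = 1.7839 dB/m
Total Att = 1.7839 * 1.0 = 1.7839 dB


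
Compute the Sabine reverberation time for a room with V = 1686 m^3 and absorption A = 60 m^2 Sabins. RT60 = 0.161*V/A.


RT60 = 0.161 * 1686 / 60 = 4.5241 s


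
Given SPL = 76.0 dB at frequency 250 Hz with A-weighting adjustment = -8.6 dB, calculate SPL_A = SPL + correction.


A-weighting table: 250 Hz -> -8.6 dB correction
SPL_A = SPL + correction = 76.0 + (-8.6) = 67.4 dBA


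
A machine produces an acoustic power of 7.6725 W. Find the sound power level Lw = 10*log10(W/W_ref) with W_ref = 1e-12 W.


W / W_ref = 7.6725 / 1e-12 = 7.6725e+12
Lw = 10 * log10(7.6725e+12) = 128.85 dB


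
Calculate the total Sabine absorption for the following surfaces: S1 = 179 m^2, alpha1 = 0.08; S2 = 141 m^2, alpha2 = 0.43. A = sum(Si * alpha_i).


179 * 0.08 = 14.32
141 * 0.43 = 60.63
A_total = 14.32 + 60.63 = 74.95 m^2


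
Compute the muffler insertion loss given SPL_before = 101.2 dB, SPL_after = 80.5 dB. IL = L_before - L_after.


Insertion loss = SPL without muffler - SPL with muffler
IL = 101.2 - 80.5 = 20.7 dB


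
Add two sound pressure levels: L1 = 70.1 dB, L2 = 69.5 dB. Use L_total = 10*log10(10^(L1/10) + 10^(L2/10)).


10^(70.1/10) = 1.02329e+07
10^(69.5/10) = 8.91251e+06
Sum = 1.02329e+07 + 8.91251e+06 = 1.91454e+07
L_total = 10*log10(1.91454e+07) = 72.821 dB


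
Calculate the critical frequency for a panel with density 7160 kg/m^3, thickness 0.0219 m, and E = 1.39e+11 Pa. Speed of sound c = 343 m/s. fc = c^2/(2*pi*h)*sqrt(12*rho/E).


12*rho/E = 12*7160/1.39e+11 = 6.18129e-07
sqrt(12*rho/E) = sqrt(6.18129e-07) = 0.000786212
c^2/(2*pi*h) = 343^2/(2*pi*0.0219) = 854996
fc = 854996 * 0.000786212 = 672.21 Hz


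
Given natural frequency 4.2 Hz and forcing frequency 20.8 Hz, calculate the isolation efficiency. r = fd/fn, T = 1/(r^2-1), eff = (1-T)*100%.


r = 20.8 / 4.2 = 4.95238
r^2 - 1 = 4.95238^2 - 1 = 23.5261
T = 1/23.5261 = 0.042506
Efficiency = (1 - 0.042506)*100 = 95.749 %


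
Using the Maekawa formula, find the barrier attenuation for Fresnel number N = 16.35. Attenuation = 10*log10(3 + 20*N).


3 + 20*N = 3 + 20*16.35 = 330
Att = 10*log10(330) = 25.185 dB


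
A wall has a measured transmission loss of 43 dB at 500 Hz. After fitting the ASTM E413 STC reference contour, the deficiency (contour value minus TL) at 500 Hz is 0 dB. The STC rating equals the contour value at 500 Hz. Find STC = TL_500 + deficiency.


By ASTM E413, STC = value of the fitted reference contour at 500 Hz.
Contour value at 500 Hz = TL_500 + deficiency = 43 + 0 = 43
STC = 43


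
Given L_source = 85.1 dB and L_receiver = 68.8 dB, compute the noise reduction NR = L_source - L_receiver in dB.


NR = L_source - L_receiver (difference between source and receiving room levels)
NR = 85.1 - 68.8 = 16.3 dB


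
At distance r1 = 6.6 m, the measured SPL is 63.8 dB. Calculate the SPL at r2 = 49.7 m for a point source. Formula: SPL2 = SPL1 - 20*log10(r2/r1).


r2/r1 = 49.7/6.6 = 7.5303
Correction = 20*log10(7.5303) = 17.5362 dB
SPL2 = 63.8 - 17.5362 = 46.264 dB


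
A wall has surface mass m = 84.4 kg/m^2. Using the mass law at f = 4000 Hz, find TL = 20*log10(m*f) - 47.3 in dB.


m * f = 84.4 * 4000 = 337600
20*log10(337600) = 110.568 dB
TL = 110.568 - 47.3 = 63.268 dB


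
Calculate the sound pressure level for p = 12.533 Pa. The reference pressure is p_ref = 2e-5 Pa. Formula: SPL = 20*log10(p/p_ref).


p / p_ref = 12.533 / 2e-5 = 626650
SPL = 20 * log10(626650) = 115.94 dB


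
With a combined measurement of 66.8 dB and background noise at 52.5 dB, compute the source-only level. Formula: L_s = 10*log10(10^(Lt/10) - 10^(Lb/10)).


10^(66.8/10) = 4.7863e+06
10^(52.5/10) = 177828
Difference = 4.7863e+06 - 177828 = 4.60847e+06
L_source = 10*log10(4.60847e+06) = 66.636 dB


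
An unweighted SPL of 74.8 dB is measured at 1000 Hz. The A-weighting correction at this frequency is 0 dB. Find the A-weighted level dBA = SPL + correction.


A-weighting table: 1000 Hz -> 0 dB correction
SPL_A = SPL + correction = 74.8 + (0) = 74.8 dBA


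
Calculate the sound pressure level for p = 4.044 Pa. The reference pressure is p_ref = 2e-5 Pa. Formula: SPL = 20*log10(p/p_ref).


p / p_ref = 4.044 / 2e-5 = 202200
SPL = 20 * log10(202200) = 106.12 dB


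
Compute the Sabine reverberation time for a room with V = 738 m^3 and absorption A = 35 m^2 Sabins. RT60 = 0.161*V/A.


RT60 = 0.161 * 738 / 35 = 3.3948 s


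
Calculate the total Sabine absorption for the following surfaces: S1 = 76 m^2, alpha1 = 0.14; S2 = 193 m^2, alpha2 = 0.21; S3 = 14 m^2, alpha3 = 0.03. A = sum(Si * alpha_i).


76 * 0.14 = 10.64
193 * 0.21 = 40.53
14 * 0.03 = 0.42
A_total = 10.64 + 40.53 + 0.42 = 51.59 m^2


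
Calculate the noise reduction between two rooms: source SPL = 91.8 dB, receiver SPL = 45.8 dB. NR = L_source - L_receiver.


NR = L_source - L_receiver (difference between source and receiving room levels)
NR = 91.8 - 45.8 = 46 dB


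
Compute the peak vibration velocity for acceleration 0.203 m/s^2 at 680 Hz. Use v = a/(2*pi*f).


omega = 2*pi*f = 2*pi*680 = 4272.57 rad/s
v = a / omega = 0.203 / 4272.57 = 4.7512e-05 m/s


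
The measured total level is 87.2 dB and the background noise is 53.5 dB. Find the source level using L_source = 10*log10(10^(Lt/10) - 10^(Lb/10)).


10^(87.2/10) = 5.24807e+08
10^(53.5/10) = 223872
Difference = 5.24807e+08 - 223872 = 5.24583e+08
L_source = 10*log10(5.24583e+08) = 87.198 dB


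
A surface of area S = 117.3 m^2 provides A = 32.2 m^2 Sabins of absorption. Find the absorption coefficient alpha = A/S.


Absorption coefficient = absorbed power / incident power
alpha = A / S = 32.2 / 117.3 = 0.27451


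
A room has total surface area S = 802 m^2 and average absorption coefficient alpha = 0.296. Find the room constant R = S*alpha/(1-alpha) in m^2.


R = 802 * 0.296 / (1 - 0.296) = 337.2 m^2


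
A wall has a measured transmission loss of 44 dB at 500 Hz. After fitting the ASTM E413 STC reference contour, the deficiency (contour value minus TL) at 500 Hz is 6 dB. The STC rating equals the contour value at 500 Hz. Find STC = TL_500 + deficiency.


By ASTM E413, STC = value of the fitted reference contour at 500 Hz.
Contour value at 500 Hz = TL_500 + deficiency = 44 + 6 = 50
STC = 50


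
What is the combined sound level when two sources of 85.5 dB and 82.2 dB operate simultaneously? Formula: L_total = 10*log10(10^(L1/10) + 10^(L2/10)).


10^(85.5/10) = 3.54813e+08
10^(82.2/10) = 1.65959e+08
Sum = 3.54813e+08 + 1.65959e+08 = 5.20772e+08
L_total = 10*log10(5.20772e+08) = 87.166 dB


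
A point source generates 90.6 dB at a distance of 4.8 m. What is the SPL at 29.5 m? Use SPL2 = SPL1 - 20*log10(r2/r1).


r2/r1 = 29.5/4.8 = 6.14583
Correction = 20*log10(6.14583) = 15.7716 dB
SPL2 = 90.6 - 15.7716 = 74.828 dB


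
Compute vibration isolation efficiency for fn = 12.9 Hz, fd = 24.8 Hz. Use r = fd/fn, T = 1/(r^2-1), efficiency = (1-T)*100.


r = 24.8 / 12.9 = 1.92248
r^2 - 1 = 1.92248^2 - 1 = 2.69593
T = 1/2.69593 = 0.37093
Efficiency = (1 - 0.37093)*100 = 62.907 %


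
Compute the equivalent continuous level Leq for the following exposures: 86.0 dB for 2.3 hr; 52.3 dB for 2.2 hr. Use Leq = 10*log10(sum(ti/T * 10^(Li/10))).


T_total = 2.3 + 2.2 = 4.5 hr
(2.3/4.5) * 10^(86.0/10) = 2.03477e+08
(2.2/4.5) * 10^(52.3/10) = 83025.2
Sum = 2.03477e+08 + 83025.2 = 2.0356e+08
Leq = 10*log10(2.0356e+08) = 83.087 dB


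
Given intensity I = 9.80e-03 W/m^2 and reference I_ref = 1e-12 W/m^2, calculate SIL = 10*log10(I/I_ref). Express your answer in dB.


I / I_ref = 9.80e-03 / 1e-12 = 9.8e+09
SIL = 10 * log10(9.8e+09) = 99.912 dB


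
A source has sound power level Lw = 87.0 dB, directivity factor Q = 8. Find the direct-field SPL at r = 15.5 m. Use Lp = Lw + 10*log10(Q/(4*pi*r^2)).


4*pi*r^2 = 4*pi*15.5^2 = 3019.07 m^2
Q / (4*pi*r^2) = 8 / 3019.07 = 0.00264982
Lp = 87.0 + 10*log10(0.00264982) = 61.232 dB


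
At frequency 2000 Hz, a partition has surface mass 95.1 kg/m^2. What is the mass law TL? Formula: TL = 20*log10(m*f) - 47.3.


m * f = 95.1 * 2000 = 190200
20*log10(190200) = 105.584 dB
TL = 105.584 - 47.3 = 58.284 dB


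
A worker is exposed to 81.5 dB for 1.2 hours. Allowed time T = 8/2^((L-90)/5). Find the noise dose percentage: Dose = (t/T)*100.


T_allowed = 8 / 2^((81.5 - 90)/5) = 25.9921 hr
Dose = 1.2 / 25.9921 * 100 = 4.6168 %


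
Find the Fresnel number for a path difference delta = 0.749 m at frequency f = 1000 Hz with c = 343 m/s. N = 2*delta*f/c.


N = 2*delta*f/c = 2*delta/lambda, where lambda = c/f
lambda = 343 / 1000 = 0.343 m
N = 2 * 0.749 / 0.343 = 4.3673


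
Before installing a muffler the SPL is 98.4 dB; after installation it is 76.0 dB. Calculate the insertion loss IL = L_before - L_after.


Insertion loss = SPL without muffler - SPL with muffler
IL = 98.4 - 76.0 = 22.4 dB


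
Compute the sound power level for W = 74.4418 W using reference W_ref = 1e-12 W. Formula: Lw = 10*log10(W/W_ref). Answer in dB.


W / W_ref = 74.4418 / 1e-12 = 7.44418e+13
Lw = 10 * log10(7.44418e+13) = 138.72 dB


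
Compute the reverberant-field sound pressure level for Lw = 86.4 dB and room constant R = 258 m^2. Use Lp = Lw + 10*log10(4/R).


4/R = 4/258 = 0.0155039
Lp = 86.4 + 10*log10(0.0155039) = 68.304 dB


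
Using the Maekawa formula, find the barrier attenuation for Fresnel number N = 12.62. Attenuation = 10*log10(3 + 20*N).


3 + 20*N = 3 + 20*12.62 = 255.4
Att = 10*log10(255.4) = 24.072 dB


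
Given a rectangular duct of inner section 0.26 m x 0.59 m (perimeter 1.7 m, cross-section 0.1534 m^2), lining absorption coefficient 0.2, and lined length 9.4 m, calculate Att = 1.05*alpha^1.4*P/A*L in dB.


alpha^1.4 = 0.2^1.4 = 0.105061
Attenuation rate = 1.05 * alpha^1.4 * P / A
= 1.05 * 0.105061 * 1.7 / 0.1534 = 1.22252 dB/m
Total Att = 1.22252 * 9.4 = 11.492 dB


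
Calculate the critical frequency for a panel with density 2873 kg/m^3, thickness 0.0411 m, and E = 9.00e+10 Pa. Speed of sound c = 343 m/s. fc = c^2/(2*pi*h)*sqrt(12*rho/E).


12*rho/E = 12*2873/9.00e+10 = 3.83067e-07
sqrt(12*rho/E) = sqrt(3.83067e-07) = 0.000618924
c^2/(2*pi*h) = 343^2/(2*pi*0.0411) = 455582
fc = 455582 * 0.000618924 = 281.97 Hz


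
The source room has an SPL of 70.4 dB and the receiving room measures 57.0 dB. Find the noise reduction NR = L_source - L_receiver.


NR = L_source - L_receiver (difference between source and receiving room levels)
NR = 70.4 - 57.0 = 13.4 dB


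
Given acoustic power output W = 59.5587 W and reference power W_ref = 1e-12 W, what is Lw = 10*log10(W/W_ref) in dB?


W / W_ref = 59.5587 / 1e-12 = 5.95587e+13
Lw = 10 * log10(5.95587e+13) = 137.75 dB


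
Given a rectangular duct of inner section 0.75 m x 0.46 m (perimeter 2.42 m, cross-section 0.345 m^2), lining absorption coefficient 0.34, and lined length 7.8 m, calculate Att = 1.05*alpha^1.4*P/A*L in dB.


alpha^1.4 = 0.34^1.4 = 0.220836
Attenuation rate = 1.05 * alpha^1.4 * P / A
= 1.05 * 0.220836 * 2.42 / 0.345 = 1.62651 dB/m
Total Att = 1.62651 * 7.8 = 12.687 dB


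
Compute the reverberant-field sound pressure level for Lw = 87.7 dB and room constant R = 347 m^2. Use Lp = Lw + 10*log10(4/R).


4/R = 4/347 = 0.0115274
Lp = 87.7 + 10*log10(0.0115274) = 68.317 dB


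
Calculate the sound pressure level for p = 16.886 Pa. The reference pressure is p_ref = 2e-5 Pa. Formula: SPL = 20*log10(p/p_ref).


p / p_ref = 16.886 / 2e-5 = 844300
SPL = 20 * log10(844300) = 118.53 dB


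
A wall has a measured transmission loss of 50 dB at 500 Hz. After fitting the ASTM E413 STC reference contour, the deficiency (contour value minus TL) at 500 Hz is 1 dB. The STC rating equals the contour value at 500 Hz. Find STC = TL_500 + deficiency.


By ASTM E413, STC = value of the fitted reference contour at 500 Hz.
Contour value at 500 Hz = TL_500 + deficiency = 50 + 1 = 51
STC = 51


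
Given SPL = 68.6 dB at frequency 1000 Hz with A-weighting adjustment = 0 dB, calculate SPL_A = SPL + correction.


A-weighting table: 1000 Hz -> 0 dB correction
SPL_A = SPL + correction = 68.6 + (0) = 68.6 dBA


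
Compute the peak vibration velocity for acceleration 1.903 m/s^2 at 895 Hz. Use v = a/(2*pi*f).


omega = 2*pi*f = 2*pi*895 = 5623.45 rad/s
v = a / omega = 1.903 / 5623.45 = 0.0003384 m/s


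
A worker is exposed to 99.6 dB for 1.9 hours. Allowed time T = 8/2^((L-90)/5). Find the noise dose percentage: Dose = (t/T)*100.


T_allowed = 8 / 2^((99.6 - 90)/5) = 2.11404 hr
Dose = 1.9 / 2.11404 * 100 = 89.875 %


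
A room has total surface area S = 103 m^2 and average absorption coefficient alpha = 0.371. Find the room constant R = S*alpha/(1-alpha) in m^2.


R = 103 * 0.371 / (1 - 0.371) = 60.752 m^2


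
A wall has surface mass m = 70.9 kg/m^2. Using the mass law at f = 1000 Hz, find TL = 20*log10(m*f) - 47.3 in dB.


m * f = 70.9 * 1000 = 70900
20*log10(70900) = 97.0129 dB
TL = 97.0129 - 47.3 = 49.713 dB


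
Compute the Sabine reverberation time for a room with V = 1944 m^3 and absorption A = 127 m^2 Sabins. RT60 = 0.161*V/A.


RT60 = 0.161 * 1944 / 127 = 2.4644 s


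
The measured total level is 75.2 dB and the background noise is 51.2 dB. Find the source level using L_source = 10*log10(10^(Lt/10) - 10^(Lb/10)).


10^(75.2/10) = 3.31131e+07
10^(51.2/10) = 131826
Difference = 3.31131e+07 - 131826 = 3.29813e+07
L_source = 10*log10(3.29813e+07) = 75.183 dB


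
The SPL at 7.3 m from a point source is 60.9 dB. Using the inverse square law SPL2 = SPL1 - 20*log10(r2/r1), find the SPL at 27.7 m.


r2/r1 = 27.7/7.3 = 3.79452
Correction = 20*log10(3.79452) = 11.5831 dB
SPL2 = 60.9 - 11.5831 = 49.317 dB


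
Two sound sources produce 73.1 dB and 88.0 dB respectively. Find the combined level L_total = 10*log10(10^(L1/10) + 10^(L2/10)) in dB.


10^(73.1/10) = 2.04174e+07
10^(88.0/10) = 6.30957e+08
Sum = 2.04174e+07 + 6.30957e+08 = 6.51374e+08
L_total = 10*log10(6.51374e+08) = 88.138 dB


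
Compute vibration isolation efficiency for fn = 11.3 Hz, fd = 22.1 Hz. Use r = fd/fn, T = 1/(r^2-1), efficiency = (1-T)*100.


r = 22.1 / 11.3 = 1.95575
r^2 - 1 = 1.95575^2 - 1 = 2.82496
T = 1/2.82496 = 0.353987
Efficiency = (1 - 0.353987)*100 = 64.601 %


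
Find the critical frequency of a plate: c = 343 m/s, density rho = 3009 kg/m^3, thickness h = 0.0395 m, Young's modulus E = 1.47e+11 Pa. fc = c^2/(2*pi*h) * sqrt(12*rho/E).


12*rho/E = 12*3009/1.47e+11 = 2.45633e-07
sqrt(12*rho/E) = sqrt(2.45633e-07) = 0.000495614
c^2/(2*pi*h) = 343^2/(2*pi*0.0395) = 474036
fc = 474036 * 0.000495614 = 234.94 Hz


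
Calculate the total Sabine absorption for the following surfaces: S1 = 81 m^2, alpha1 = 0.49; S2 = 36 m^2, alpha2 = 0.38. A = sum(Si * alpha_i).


81 * 0.49 = 39.69
36 * 0.38 = 13.68
A_total = 39.69 + 13.68 = 53.37 m^2


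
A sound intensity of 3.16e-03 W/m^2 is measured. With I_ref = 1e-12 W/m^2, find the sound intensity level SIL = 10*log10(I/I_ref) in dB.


I / I_ref = 3.16e-03 / 1e-12 = 3.16e+09
SIL = 10 * log10(3.16e+09) = 94.997 dB


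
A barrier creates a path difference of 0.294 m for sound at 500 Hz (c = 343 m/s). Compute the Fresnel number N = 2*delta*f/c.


N = 2*delta*f/c = 2*delta/lambda, where lambda = c/f
lambda = 343 / 500 = 0.686 m
N = 2 * 0.294 / 0.686 = 0.85714


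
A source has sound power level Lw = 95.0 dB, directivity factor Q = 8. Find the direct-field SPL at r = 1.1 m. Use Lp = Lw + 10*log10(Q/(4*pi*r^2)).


4*pi*r^2 = 4*pi*1.1^2 = 15.2053 m^2
Q / (4*pi*r^2) = 8 / 15.2053 = 0.526132
Lp = 95.0 + 10*log10(0.526132) = 92.211 dB


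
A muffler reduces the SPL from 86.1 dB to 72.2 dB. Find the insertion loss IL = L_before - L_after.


Insertion loss = SPL without muffler - SPL with muffler
IL = 86.1 - 72.2 = 13.9 dB


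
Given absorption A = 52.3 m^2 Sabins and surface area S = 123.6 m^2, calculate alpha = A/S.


Absorption coefficient = absorbed power / incident power
alpha = A / S = 52.3 / 123.6 = 0.42314


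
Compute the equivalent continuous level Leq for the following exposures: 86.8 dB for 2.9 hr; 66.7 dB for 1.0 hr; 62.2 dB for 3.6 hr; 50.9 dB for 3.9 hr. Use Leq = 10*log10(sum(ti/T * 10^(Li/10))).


T_total = 2.9 + 1.0 + 3.6 + 3.9 = 11.4 hr
(2.9/11.4) * 10^(86.8/10) = 1.21757e+08
(1.0/11.4) * 10^(66.7/10) = 410294
(3.6/11.4) * 10^(62.2/10) = 524080
(3.9/11.4) * 10^(50.9/10) = 42088.1
Sum = 1.21757e+08 + 410294 + 524080 + 42088.1 = 1.22733e+08
Leq = 10*log10(1.22733e+08) = 80.89 dB


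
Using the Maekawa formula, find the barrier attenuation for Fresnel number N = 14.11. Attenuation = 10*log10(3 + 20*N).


3 + 20*N = 3 + 20*14.11 = 285.2
Att = 10*log10(285.2) = 24.551 dB


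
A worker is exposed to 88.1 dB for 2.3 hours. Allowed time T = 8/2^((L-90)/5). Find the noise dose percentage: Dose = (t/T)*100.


T_allowed = 8 / 2^((88.1 - 90)/5) = 10.4107 hr
Dose = 2.3 / 10.4107 * 100 = 22.093 %


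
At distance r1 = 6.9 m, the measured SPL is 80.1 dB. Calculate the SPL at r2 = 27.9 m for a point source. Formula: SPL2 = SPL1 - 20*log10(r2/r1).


r2/r1 = 27.9/6.9 = 4.04348
Correction = 20*log10(4.04348) = 12.1351 dB
SPL2 = 80.1 - 12.1351 = 67.965 dB


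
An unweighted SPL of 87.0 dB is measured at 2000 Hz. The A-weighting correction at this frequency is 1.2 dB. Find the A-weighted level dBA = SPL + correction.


A-weighting table: 2000 Hz -> 1.2 dB correction
SPL_A = SPL + correction = 87.0 + (1.2) = 88.2 dBA


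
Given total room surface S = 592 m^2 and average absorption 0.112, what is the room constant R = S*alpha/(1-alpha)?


R = 592 * 0.112 / (1 - 0.112) = 74.667 m^2


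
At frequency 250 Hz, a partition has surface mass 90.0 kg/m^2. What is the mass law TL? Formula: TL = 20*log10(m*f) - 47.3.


m * f = 90.0 * 250 = 22500
20*log10(22500) = 87.0437 dB
TL = 87.0437 - 47.3 = 39.744 dB


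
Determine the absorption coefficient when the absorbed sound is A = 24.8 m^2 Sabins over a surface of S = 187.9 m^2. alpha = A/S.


Absorption coefficient = absorbed power / incident power
alpha = A / S = 24.8 / 187.9 = 0.13199


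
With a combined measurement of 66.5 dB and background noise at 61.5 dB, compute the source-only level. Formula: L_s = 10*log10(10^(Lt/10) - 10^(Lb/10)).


10^(66.5/10) = 4.46684e+06
10^(61.5/10) = 1.41254e+06
Difference = 4.46684e+06 - 1.41254e+06 = 3.0543e+06
L_source = 10*log10(3.0543e+06) = 64.849 dB


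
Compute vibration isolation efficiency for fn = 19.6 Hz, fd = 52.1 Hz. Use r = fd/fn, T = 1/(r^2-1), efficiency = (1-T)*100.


r = 52.1 / 19.6 = 2.65816
r^2 - 1 = 2.65816^2 - 1 = 6.06581
T = 1/6.06581 = 0.164858
Efficiency = (1 - 0.164858)*100 = 83.514 %


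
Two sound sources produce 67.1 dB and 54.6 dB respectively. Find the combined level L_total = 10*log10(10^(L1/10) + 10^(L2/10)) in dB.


10^(67.1/10) = 5.12861e+06
10^(54.6/10) = 288403
Sum = 5.12861e+06 + 288403 = 5.41701e+06
L_total = 10*log10(5.41701e+06) = 67.338 dB


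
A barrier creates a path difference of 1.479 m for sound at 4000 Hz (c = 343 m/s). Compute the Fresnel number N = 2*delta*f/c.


N = 2*delta*f/c = 2*delta/lambda, where lambda = c/f
lambda = 343 / 4000 = 0.08575 m
N = 2 * 1.479 / 0.08575 = 34.496


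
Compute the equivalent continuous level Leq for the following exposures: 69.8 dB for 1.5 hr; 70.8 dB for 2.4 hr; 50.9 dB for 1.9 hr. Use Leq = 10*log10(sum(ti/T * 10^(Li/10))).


T_total = 1.5 + 2.4 + 1.9 = 5.8 hr
(1.5/5.8) * 10^(69.8/10) = 2.46981e+06
(2.4/5.8) * 10^(70.8/10) = 4.97489e+06
(1.9/5.8) * 10^(50.9/10) = 40301.9
Sum = 2.46981e+06 + 4.97489e+06 + 40301.9 = 7.485e+06
Leq = 10*log10(7.485e+06) = 68.742 dB


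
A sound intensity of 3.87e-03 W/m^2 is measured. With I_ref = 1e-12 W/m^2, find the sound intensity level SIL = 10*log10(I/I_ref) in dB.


I / I_ref = 3.87e-03 / 1e-12 = 3.87e+09
SIL = 10 * log10(3.87e+09) = 95.877 dB


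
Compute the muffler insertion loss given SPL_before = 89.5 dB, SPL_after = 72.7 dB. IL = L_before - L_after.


Insertion loss = SPL without muffler - SPL with muffler
IL = 89.5 - 72.7 = 16.8 dB


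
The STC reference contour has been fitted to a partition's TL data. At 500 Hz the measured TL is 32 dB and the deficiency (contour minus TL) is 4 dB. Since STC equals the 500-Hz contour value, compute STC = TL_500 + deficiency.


By ASTM E413, STC = value of the fitted reference contour at 500 Hz.
Contour value at 500 Hz = TL_500 + deficiency = 32 + 4 = 36
STC = 36


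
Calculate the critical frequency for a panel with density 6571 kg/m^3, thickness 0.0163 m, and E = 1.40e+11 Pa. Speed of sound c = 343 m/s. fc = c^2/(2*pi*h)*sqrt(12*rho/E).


12*rho/E = 12*6571/1.40e+11 = 5.63229e-07
sqrt(12*rho/E) = sqrt(5.63229e-07) = 0.000750486
c^2/(2*pi*h) = 343^2/(2*pi*0.0163) = 1.14874e+06
fc = 1.14874e+06 * 0.000750486 = 862.11 Hz


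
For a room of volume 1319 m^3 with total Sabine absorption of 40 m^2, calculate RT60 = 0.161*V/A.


RT60 = 0.161 * 1319 / 40 = 5.309 s


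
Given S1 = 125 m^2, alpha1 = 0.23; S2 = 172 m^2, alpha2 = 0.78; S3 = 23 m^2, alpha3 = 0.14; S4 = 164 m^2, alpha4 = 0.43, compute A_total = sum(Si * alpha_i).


125 * 0.23 = 28.75
172 * 0.78 = 134.16
23 * 0.14 = 3.22
164 * 0.43 = 70.52
A_total = 28.75 + 134.16 + 3.22 + 70.52 = 236.65 m^2


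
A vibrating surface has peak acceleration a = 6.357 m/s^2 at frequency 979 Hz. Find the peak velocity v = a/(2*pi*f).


omega = 2*pi*f = 2*pi*979 = 6151.24 rad/s
v = a / omega = 6.357 / 6151.24 = 0.0010335 m/s


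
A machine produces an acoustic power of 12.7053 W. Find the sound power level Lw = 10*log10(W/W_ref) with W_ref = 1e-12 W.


W / W_ref = 12.7053 / 1e-12 = 1.27053e+13
Lw = 10 * log10(1.27053e+13) = 131.04 dB


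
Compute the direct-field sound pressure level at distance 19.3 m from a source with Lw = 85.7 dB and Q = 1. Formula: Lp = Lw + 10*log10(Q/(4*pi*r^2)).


4*pi*r^2 = 4*pi*19.3^2 = 4680.85 m^2
Q / (4*pi*r^2) = 1 / 4680.85 = 0.000213636
Lp = 85.7 + 10*log10(0.000213636) = 48.997 dB


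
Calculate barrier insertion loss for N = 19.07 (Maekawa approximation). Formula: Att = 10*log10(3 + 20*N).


3 + 20*N = 3 + 20*19.07 = 384.4
Att = 10*log10(384.4) = 25.848 dB


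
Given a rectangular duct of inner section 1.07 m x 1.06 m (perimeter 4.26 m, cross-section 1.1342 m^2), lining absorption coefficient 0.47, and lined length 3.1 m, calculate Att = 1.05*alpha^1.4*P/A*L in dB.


alpha^1.4 = 0.47^1.4 = 0.347486
Attenuation rate = 1.05 * alpha^1.4 * P / A
= 1.05 * 0.347486 * 4.26 / 1.1342 = 1.3704 dB/m
Total Att = 1.3704 * 3.1 = 4.2482 dB


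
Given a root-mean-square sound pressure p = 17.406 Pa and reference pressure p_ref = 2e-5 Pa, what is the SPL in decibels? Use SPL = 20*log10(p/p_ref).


p / p_ref = 17.406 / 2e-5 = 870300
SPL = 20 * log10(870300) = 118.79 dB


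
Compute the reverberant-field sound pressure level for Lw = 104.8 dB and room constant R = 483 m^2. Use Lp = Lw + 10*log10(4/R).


4/R = 4/483 = 0.00828157
Lp = 104.8 + 10*log10(0.00828157) = 83.981 dB


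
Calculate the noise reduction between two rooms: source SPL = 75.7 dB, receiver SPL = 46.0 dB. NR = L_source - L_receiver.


NR = L_source - L_receiver (difference between source and receiving room levels)
NR = 75.7 - 46.0 = 29.7 dB


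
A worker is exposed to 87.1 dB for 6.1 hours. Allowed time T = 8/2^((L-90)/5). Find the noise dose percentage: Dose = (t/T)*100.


T_allowed = 8 / 2^((87.1 - 90)/5) = 11.9588 hr
Dose = 6.1 / 11.9588 * 100 = 51.008 %


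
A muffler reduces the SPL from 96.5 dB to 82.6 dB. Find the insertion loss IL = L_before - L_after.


Insertion loss = SPL without muffler - SPL with muffler
IL = 96.5 - 82.6 = 13.9 dB


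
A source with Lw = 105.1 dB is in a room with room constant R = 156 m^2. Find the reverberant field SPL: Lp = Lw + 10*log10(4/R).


4/R = 4/156 = 0.025641
Lp = 105.1 + 10*log10(0.025641) = 89.189 dB


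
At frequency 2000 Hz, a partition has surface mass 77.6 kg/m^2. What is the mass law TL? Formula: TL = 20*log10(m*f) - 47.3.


m * f = 77.6 * 2000 = 155200
20*log10(155200) = 103.818 dB
TL = 103.818 - 47.3 = 56.518 dB


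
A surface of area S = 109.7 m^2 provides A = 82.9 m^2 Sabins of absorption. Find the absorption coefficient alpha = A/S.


Absorption coefficient = absorbed power / incident power
alpha = A / S = 82.9 / 109.7 = 0.7557


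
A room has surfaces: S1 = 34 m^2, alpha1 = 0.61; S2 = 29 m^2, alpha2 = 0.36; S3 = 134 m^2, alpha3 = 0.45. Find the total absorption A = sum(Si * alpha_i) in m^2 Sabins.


34 * 0.61 = 20.74
29 * 0.36 = 10.44
134 * 0.45 = 60.3
A_total = 20.74 + 10.44 + 60.3 = 91.48 m^2


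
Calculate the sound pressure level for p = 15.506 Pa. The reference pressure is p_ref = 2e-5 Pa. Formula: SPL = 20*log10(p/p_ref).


p / p_ref = 15.506 / 2e-5 = 775300
SPL = 20 * log10(775300) = 117.79 dB


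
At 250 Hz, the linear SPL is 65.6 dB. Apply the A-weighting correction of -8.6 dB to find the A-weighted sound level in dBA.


A-weighting table: 250 Hz -> -8.6 dB correction
SPL_A = SPL + correction = 65.6 + (-8.6) = 57 dBA


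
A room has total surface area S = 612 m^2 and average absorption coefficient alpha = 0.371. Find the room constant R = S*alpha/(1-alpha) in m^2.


R = 612 * 0.371 / (1 - 0.371) = 360.97 m^2


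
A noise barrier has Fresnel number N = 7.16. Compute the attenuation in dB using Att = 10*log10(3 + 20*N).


3 + 20*N = 3 + 20*7.16 = 146.2
Att = 10*log10(146.2) = 21.649 dB


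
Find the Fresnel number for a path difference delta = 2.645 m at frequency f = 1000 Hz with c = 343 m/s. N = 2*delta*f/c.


N = 2*delta*f/c = 2*delta/lambda, where lambda = c/f
lambda = 343 / 1000 = 0.343 m
N = 2 * 2.645 / 0.343 = 15.423


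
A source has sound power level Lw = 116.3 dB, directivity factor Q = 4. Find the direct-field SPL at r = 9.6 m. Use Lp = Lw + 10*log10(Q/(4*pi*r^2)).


4*pi*r^2 = 4*pi*9.6^2 = 1158.12 m^2
Q / (4*pi*r^2) = 4 / 1158.12 = 0.00345387
Lp = 116.3 + 10*log10(0.00345387) = 91.683 dB


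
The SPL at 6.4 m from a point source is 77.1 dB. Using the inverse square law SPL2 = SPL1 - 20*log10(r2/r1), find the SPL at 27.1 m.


r2/r1 = 27.1/6.4 = 4.23438
Correction = 20*log10(4.23438) = 12.5358 dB
SPL2 = 77.1 - 12.5358 = 64.564 dB


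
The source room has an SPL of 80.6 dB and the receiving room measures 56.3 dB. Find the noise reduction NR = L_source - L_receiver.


NR = L_source - L_receiver (difference between source and receiving room levels)
NR = 80.6 - 56.3 = 24.3 dB


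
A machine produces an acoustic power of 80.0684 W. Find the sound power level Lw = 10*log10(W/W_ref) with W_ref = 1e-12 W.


W / W_ref = 80.0684 / 1e-12 = 8.00684e+13
Lw = 10 * log10(8.00684e+13) = 139.03 dB


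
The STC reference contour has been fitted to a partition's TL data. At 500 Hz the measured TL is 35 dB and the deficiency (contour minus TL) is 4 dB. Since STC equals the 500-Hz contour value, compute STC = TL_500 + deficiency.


By ASTM E413, STC = value of the fitted reference contour at 500 Hz.
Contour value at 500 Hz = TL_500 + deficiency = 35 + 4 = 39
STC = 39


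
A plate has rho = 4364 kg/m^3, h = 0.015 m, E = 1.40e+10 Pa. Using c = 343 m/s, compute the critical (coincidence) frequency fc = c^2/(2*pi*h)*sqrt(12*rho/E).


12*rho/E = 12*4364/1.40e+10 = 3.74057e-06
sqrt(12*rho/E) = sqrt(3.74057e-06) = 0.00193406
c^2/(2*pi*h) = 343^2/(2*pi*0.015) = 1.24829e+06
fc = 1.24829e+06 * 0.00193406 = 2414.3 Hz


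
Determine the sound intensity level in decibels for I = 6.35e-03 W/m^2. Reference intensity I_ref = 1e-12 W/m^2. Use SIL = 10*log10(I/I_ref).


I / I_ref = 6.35e-03 / 1e-12 = 6.35e+09
SIL = 10 * log10(6.35e+09) = 98.028 dB


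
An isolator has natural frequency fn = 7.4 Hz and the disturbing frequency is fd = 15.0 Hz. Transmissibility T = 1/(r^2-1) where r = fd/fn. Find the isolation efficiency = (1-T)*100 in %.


r = 15.0 / 7.4 = 2.02703
r^2 - 1 = 2.02703^2 - 1 = 3.10885
T = 1/3.10885 = 0.321662
Efficiency = (1 - 0.321662)*100 = 67.834 %


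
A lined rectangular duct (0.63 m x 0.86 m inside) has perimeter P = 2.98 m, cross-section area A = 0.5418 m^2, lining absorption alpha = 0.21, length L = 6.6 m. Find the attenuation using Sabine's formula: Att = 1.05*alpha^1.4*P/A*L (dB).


alpha^1.4 = 0.21^1.4 = 0.112488
Attenuation rate = 1.05 * alpha^1.4 * P / A
= 1.05 * 0.112488 * 2.98 / 0.5418 = 0.64964 dB/m
Total Att = 0.64964 * 6.6 = 4.2876 dB


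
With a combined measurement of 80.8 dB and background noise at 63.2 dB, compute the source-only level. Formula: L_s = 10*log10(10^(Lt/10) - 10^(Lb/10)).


10^(80.8/10) = 1.20226e+08
10^(63.2/10) = 2.0893e+06
Difference = 1.20226e+08 - 2.0893e+06 = 1.18137e+08
L_source = 10*log10(1.18137e+08) = 80.724 dB


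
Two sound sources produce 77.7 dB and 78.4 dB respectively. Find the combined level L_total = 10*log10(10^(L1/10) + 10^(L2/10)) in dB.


10^(77.7/10) = 5.88844e+07
10^(78.4/10) = 6.91831e+07
Sum = 5.88844e+07 + 6.91831e+07 = 1.28068e+08
L_total = 10*log10(1.28068e+08) = 81.074 dB


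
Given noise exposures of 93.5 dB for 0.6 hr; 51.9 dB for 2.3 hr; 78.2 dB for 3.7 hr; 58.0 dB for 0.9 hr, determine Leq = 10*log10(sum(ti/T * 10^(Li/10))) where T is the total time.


T_total = 0.6 + 2.3 + 3.7 + 0.9 = 7.5 hr
(0.6/7.5) * 10^(93.5/10) = 1.79098e+08
(2.3/7.5) * 10^(51.9/10) = 47497
(3.7/7.5) * 10^(78.2/10) = 3.25942e+07
(0.9/7.5) * 10^(58.0/10) = 75714.9
Sum = 1.79098e+08 + 47497 + 3.25942e+07 + 75714.9 = 2.11815e+08
Leq = 10*log10(2.11815e+08) = 83.26 dB


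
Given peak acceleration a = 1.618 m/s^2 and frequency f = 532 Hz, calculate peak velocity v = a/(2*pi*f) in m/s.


omega = 2*pi*f = 2*pi*532 = 3342.65 rad/s
v = a / omega = 1.618 / 3342.65 = 0.00048405 m/s


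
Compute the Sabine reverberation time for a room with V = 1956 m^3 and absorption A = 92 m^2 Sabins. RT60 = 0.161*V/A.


RT60 = 0.161 * 1956 / 92 = 3.423 s


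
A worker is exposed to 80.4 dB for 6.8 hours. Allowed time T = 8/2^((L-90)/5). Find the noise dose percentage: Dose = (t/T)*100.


T_allowed = 8 / 2^((80.4 - 90)/5) = 30.2738 hr
Dose = 6.8 / 30.2738 * 100 = 22.462 %


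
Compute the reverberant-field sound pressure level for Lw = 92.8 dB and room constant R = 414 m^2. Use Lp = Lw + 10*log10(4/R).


4/R = 4/414 = 0.00966184
Lp = 92.8 + 10*log10(0.00966184) = 72.651 dB


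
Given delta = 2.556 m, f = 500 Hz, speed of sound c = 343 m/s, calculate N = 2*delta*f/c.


N = 2*delta*f/c = 2*delta/lambda, where lambda = c/f
lambda = 343 / 500 = 0.686 m
N = 2 * 2.556 / 0.686 = 7.4519


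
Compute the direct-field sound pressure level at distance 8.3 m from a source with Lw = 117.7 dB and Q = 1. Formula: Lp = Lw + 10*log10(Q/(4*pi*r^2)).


4*pi*r^2 = 4*pi*8.3^2 = 865.697 m^2
Q / (4*pi*r^2) = 1 / 865.697 = 0.00115514
Lp = 117.7 + 10*log10(0.00115514) = 88.326 dB


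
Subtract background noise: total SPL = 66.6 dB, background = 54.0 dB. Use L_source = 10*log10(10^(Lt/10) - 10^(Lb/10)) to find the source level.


10^(66.6/10) = 4.57088e+06
10^(54.0/10) = 251189
Difference = 4.57088e+06 - 251189 = 4.31969e+06
L_source = 10*log10(4.31969e+06) = 66.355 dB


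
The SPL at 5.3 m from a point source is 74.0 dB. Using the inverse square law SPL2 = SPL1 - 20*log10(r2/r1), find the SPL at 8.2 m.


r2/r1 = 8.2/5.3 = 1.54717
Correction = 20*log10(1.54717) = 3.79076 dB
SPL2 = 74.0 - 3.79076 = 70.209 dB


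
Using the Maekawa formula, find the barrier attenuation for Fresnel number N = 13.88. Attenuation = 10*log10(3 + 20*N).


3 + 20*N = 3 + 20*13.88 = 280.6
Att = 10*log10(280.6) = 24.481 dB


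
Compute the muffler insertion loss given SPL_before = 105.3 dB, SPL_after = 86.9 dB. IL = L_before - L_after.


Insertion loss = SPL without muffler - SPL with muffler
IL = 105.3 - 86.9 = 18.4 dB


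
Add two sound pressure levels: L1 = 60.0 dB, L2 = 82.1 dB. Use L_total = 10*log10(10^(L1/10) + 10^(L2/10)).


10^(60.0/10) = 1e+06
10^(82.1/10) = 1.62181e+08
Sum = 1e+06 + 1.62181e+08 = 1.63181e+08
L_total = 10*log10(1.63181e+08) = 82.127 dB


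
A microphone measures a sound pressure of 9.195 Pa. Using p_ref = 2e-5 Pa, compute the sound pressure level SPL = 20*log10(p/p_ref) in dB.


p / p_ref = 9.195 / 2e-5 = 459750
SPL = 20 * log10(459750) = 113.25 dB


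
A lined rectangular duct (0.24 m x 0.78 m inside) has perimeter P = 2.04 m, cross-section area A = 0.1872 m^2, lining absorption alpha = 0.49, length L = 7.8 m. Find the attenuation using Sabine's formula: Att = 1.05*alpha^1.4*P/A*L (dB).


alpha^1.4 = 0.49^1.4 = 0.368362
Attenuation rate = 1.05 * alpha^1.4 * P / A
= 1.05 * 0.368362 * 2.04 / 0.1872 = 4.21491 dB/m
Total Att = 4.21491 * 7.8 = 32.876 dB


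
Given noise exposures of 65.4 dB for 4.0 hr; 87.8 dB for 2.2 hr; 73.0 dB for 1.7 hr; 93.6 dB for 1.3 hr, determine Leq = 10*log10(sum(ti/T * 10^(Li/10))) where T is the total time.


T_total = 4.0 + 2.2 + 1.7 + 1.3 = 9.2 hr
(4.0/9.2) * 10^(65.4/10) = 1.50755e+06
(2.2/9.2) * 10^(87.8/10) = 1.4409e+08
(1.7/9.2) * 10^(73.0/10) = 3.6869e+06
(1.3/9.2) * 10^(93.6/10) = 3.2371e+08
Sum = 1.50755e+06 + 1.4409e+08 + 3.6869e+06 + 3.2371e+08 = 4.72994e+08
Leq = 10*log10(4.72994e+08) = 86.749 dB


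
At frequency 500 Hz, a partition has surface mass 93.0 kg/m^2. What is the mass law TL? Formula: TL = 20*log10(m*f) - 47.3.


m * f = 93.0 * 500 = 46500
20*log10(46500) = 93.3491 dB
TL = 93.3491 - 47.3 = 46.049 dB


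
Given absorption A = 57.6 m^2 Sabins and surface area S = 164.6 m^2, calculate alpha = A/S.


Absorption coefficient = absorbed power / incident power
alpha = A / S = 57.6 / 164.6 = 0.34994


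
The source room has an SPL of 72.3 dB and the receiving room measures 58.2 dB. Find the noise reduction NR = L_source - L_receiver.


NR = L_source - L_receiver (difference between source and receiving room levels)
NR = 72.3 - 58.2 = 14.1 dB


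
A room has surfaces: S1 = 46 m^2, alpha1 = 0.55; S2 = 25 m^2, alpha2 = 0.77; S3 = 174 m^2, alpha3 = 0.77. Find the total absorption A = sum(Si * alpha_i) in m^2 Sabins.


46 * 0.55 = 25.3
25 * 0.77 = 19.25
174 * 0.77 = 133.98
A_total = 25.3 + 19.25 + 133.98 = 178.53 m^2


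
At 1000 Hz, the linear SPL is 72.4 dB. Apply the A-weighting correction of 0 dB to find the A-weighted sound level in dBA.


A-weighting table: 1000 Hz -> 0 dB correction
SPL_A = SPL + correction = 72.4 + (0) = 72.4 dBA


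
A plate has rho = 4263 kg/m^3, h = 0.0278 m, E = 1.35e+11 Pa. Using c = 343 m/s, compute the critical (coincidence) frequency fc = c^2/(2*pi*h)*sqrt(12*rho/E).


12*rho/E = 12*4263/1.35e+11 = 3.78933e-07
sqrt(12*rho/E) = sqrt(3.78933e-07) = 0.000615575
c^2/(2*pi*h) = 343^2/(2*pi*0.0278) = 673540
fc = 673540 * 0.000615575 = 414.61 Hz


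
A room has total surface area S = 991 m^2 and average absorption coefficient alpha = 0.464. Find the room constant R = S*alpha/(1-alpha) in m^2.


R = 991 * 0.464 / (1 - 0.464) = 857.88 m^2


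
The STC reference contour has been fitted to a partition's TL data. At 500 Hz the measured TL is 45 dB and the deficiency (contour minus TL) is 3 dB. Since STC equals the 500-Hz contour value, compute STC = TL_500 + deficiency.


By ASTM E413, STC = value of the fitted reference contour at 500 Hz.
Contour value at 500 Hz = TL_500 + deficiency = 45 + 3 = 48
STC = 48


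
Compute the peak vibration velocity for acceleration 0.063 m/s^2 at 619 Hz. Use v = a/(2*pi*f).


omega = 2*pi*f = 2*pi*619 = 3889.29 rad/s
v = a / omega = 0.063 / 3889.29 = 1.6198e-05 m/s


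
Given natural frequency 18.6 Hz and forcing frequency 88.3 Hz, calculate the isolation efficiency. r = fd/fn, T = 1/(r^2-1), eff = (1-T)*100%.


r = 88.3 / 18.6 = 4.74731
r^2 - 1 = 4.74731^2 - 1 = 21.537
T = 1/21.537 = 0.0464317
Efficiency = (1 - 0.0464317)*100 = 95.357 %


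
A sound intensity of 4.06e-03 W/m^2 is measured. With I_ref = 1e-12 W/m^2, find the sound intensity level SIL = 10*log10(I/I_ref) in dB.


I / I_ref = 4.06e-03 / 1e-12 = 4.06e+09
SIL = 10 * log10(4.06e+09) = 96.085 dB
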